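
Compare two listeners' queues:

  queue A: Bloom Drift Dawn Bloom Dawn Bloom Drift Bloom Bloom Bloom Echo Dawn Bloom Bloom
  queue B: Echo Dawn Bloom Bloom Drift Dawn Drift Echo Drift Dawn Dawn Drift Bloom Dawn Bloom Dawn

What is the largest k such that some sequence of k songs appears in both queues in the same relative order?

8

Taking Bloom (queue A #1, queue B #4), then Drift (queue A #2, queue B #9), then Dawn (queue A #3, queue B #10), then Dawn (queue A #5, queue B #11), then Drift (queue A #7, queue B #12), then Bloom (queue A #8, queue B #13), then Bloom (queue A #10, queue B #15), then Dawn (queue A #12, queue B #16) gives a common subsequence of length 8. dp[14][16] = 8 confirms this is the maximum.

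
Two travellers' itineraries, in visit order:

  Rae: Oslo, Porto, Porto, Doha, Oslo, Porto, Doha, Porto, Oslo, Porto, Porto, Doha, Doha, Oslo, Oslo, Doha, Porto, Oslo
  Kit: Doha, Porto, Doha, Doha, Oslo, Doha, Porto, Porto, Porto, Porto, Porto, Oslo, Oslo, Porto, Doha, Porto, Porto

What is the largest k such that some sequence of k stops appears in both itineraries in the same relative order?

11

One common subsequence of length 11: Porto (Rae #2, Kit #2), then Doha (Rae #4, Kit #4), then Oslo (Rae #5, Kit #5), then Porto (Rae #6, Kit #8), then Porto (Rae #8, Kit #9), then Porto (Rae #10, Kit #10), then Porto (Rae #11, Kit #11), then Oslo (Rae #14, Kit #12), then Oslo (Rae #15, Kit #13), then Doha (Rae #16, Kit #15), then Porto (Rae #17, Kit #17). dp[18][17] = 11 confirms this is the maximum.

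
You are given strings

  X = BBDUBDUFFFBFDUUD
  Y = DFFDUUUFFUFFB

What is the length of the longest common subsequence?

Match D at X[3]=Y[4], then U at X[4]=Y[6], then U at X[7]=Y[7], then F at X[8]=Y[9], then F at X[9]=Y[11], then F at X[10]=Y[12], then B at X[11]=Y[13] — 7 characters in the same relative order in both. Since dp[16][13] = 7, nothing longer is possible.

7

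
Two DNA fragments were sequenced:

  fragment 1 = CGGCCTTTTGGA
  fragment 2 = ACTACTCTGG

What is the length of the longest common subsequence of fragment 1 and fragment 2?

Pick C [1,2], then C [4,5], then C [5,7], then T [9,8], then G [10,9], then G [11,10]; all 6 bases appear in both, in order. The LCS DP gives dp[12][10] = 6, so this is optimal.

6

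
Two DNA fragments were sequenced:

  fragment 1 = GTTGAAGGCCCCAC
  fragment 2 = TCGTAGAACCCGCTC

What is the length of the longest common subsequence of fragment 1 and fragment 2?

10

Pick G (fragment 1 #1, fragment 2 #3); then T (fragment 1 #2, fragment 2 #4); then G (fragment 1 #4, fragment 2 #6); then A (fragment 1 #5, fragment 2 #7); then A (fragment 1 #6, fragment 2 #8); then C (fragment 1 #9, fragment 2 #9); then C (fragment 1 #10, fragment 2 #10); then C (fragment 1 #11, fragment 2 #11); then C (fragment 1 #12, fragment 2 #13); then C (fragment 1 #14, fragment 2 #15); all 10 bases appear in both, in order. Since dp[14][15] = 10, nothing longer is possible.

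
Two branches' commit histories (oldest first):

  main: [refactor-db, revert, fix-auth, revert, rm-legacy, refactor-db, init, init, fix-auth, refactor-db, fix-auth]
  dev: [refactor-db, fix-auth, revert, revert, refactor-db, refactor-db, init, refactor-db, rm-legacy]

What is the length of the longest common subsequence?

One common subsequence of length 6: refactor-db [1,1], revert [2,3], revert [4,4], refactor-db [6,6], init [8,7], refactor-db [10,8]. Since dp[11][9] = 6, nothing longer is possible.

6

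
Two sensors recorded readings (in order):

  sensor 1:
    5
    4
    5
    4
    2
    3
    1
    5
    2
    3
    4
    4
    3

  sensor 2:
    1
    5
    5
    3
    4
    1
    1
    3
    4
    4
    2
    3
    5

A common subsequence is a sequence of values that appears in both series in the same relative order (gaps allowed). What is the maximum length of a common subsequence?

Match 5 [1,2], then 5 [3,3], then 4 [4,5], then 1 [7,7], then 3 [10,8], then 4 [11,9], then 4 [12,10], then 3 [13,12] — 8 values in the same relative order in both. dp[13][13] = 8 confirms this is the maximum.

8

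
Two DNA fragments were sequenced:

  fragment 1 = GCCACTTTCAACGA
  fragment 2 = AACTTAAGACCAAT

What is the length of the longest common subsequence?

8

One common subsequence of length 8: A (fragment 1 #4, fragment 2 #2), C (fragment 1 #5, fragment 2 #3), T (fragment 1 #6, fragment 2 #4), T (fragment 1 #7, fragment 2 #5), A (fragment 1 #10, fragment 2 #7), A (fragment 1 #11, fragment 2 #9), C (fragment 1 #12, fragment 2 #11), A (fragment 1 #14, fragment 2 #13). dp[14][14] = 8 confirms this is the maximum.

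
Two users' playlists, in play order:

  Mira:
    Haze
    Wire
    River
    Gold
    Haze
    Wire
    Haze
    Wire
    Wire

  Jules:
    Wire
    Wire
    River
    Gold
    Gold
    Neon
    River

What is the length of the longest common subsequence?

Pick Wire [2,2] → River [3,3] → Gold [4,5]; all 3 songs appear in both, in order. Since dp[9][7] = 3, nothing longer is possible.

3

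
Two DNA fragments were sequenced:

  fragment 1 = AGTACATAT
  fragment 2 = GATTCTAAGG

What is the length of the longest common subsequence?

5

Let dp[i][j] be the LCS length of the first i bases of fragment 1 and the first j bases of fragment 2. dp[i][j] = dp[i-1][j-1]+1 when the i-th and j-th bases match, else max(dp[i-1][j], dp[i][j-1]).
    ·  G  A  T  T  C  T  A  A  G  G
 ·  0  0  0  0  0  0  0  0  0  0  0
 A  0  0  1  1  1  1  1  1  1  1  1
 G  0  1  1  1  1  1  1  1  1  2  2
 T  0  1  1  2  2  2  2  2  2  2  2
 A  0  1  2  2  2  2  2  3  3  3  3
 C  0  1  2  2  2  3  3  3  3  3  3
 A  0  1  2  2  2  3  3  4  4  4  4
 T  0  1  2  3  3  3  4  4  4  4  4
 A  0  1  2  3  3  3  4  5  5  5  5
 T  0  1  2  3  4  4  4  5  5  5  5
dp[9][10] = 5. One LCS (by backtracking along matches): ATCAA.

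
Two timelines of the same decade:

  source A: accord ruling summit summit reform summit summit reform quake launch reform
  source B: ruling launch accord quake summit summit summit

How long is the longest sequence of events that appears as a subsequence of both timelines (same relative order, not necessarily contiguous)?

4

Taking accord at source A[1]=source B[3]; then summit at source A[4]=source B[5]; then summit at source A[6]=source B[6]; then summit at source A[7]=source B[7] gives a common subsequence of length 4, and the DP table's final entry dp[11][7] is also 4, so no common subsequence is longer.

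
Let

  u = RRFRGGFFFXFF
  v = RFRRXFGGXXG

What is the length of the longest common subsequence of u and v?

Pick R (u #1, v #3); then R (u #2, v #4); then F (u #3, v #6); then G (u #5, v #7); then G (u #6, v #8); then X (u #10, v #10); all 6 characters appear in both, in order. dp[12][11] = 6 confirms this is the maximum.

6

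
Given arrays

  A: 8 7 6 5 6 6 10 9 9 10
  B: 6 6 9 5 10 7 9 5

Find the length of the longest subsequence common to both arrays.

One common subsequence of length 4: 6 (A #3, B #2), 5 (A #4, B #4), 10 (A #7, B #5), 9 (A #8, B #7). Since dp[10][8] = 4, nothing longer is possible.

4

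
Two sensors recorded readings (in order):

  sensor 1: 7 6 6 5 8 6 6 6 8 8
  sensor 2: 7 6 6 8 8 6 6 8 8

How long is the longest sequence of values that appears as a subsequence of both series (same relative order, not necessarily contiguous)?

8

Pick 7 at sensor 1[1]=sensor 2[1], 6 at sensor 1[2]=sensor 2[2], 6 at sensor 1[3]=sensor 2[3], 8 at sensor 1[5]=sensor 2[5], 6 at sensor 1[7]=sensor 2[6], 6 at sensor 1[8]=sensor 2[7], 8 at sensor 1[9]=sensor 2[8], 8 at sensor 1[10]=sensor 2[9]; all 8 values appear in both, in order. Since dp[10][9] = 8, nothing longer is possible.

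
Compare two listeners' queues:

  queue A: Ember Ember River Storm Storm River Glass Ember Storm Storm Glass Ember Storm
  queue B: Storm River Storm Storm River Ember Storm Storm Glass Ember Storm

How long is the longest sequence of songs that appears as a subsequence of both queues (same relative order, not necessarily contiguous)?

10

One common subsequence of length 10: River at queue A[3]=queue B[2], Storm at queue A[4]=queue B[3], Storm at queue A[5]=queue B[4], River at queue A[6]=queue B[5], Ember at queue A[8]=queue B[6], Storm at queue A[9]=queue B[7], Storm at queue A[10]=queue B[8], Glass at queue A[11]=queue B[9], Ember at queue A[12]=queue B[10], Storm at queue A[13]=queue B[11]. dp[13][11] = 10 confirms this is the maximum.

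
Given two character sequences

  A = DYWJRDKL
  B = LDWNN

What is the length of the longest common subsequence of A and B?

2

Let dp[i][j] be the LCS length of the first i characters of A and the first j characters of B. dp[i][j] = dp[i-1][j-1]+1 when the i-th and j-th characters match, else max(dp[i-1][j], dp[i][j-1]).
    ·  L  D  W  N  N
 ·  0  0  0  0  0  0
 D  0  0  1  1  1  1
 Y  0  0  1  1  1  1
 W  0  0  1  2  2  2
 J  0  0  1  2  2  2
 R  0  0  1  2  2  2
 D  0  0  1  2  2  2
 K  0  0  1  2  2  2
 L  0  1  1  2  2  2
dp[8][5] = 2. One LCS (by backtracking along matches): DW.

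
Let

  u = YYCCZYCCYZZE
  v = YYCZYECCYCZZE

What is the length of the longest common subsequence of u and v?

Match Y (u #1, v #1), Y (u #2, v #2), C (u #4, v #3), Z (u #5, v #4), Y (u #6, v #5), C (u #7, v #7), C (u #8, v #8), Y (u #9, v #9), Z (u #10, v #11), Z (u #11, v #12), E (u #12, v #13) — 11 characters in the same relative order in both. The LCS DP gives dp[12][13] = 11, so this is optimal.

11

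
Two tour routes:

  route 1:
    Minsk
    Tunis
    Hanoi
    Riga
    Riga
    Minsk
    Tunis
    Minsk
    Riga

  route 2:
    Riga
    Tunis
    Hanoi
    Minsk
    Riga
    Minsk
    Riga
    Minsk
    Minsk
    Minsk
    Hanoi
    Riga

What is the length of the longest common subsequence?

7

Pick Tunis [2,2] → Hanoi [3,3] → Riga [4,5] → Riga [5,7] → Minsk [6,9] → Minsk [8,10] → Riga [9,12]; all 7 stops appear in both, in order. dp[9][12] = 7 confirms this is the maximum.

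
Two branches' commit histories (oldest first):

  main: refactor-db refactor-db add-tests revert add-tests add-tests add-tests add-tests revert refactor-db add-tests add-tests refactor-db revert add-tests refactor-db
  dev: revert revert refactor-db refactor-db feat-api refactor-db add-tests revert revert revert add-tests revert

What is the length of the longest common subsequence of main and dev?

One common subsequence of length 7: refactor-db [1,4] → refactor-db [2,6] → add-tests [3,7] → revert [4,9] → revert [9,10] → add-tests [12,11] → revert [14,12]. dp[16][12] = 7 confirms this is the maximum.

7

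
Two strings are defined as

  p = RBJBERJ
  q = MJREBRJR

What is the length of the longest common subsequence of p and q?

4

Match R (p #1, q #3) → B (p #2, q #5) → J (p #3, q #7) → R (p #6, q #8) — 4 characters in the same relative order in both. The LCS DP gives dp[7][8] = 4, so this is optimal.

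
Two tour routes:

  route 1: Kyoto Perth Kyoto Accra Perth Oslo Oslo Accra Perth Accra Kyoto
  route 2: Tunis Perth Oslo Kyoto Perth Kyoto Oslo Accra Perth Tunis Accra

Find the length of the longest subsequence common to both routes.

One common subsequence of length 7: Kyoto at route 1[1]=route 2[4], Perth at route 1[2]=route 2[5], Kyoto at route 1[3]=route 2[6], Oslo at route 1[7]=route 2[7], Accra at route 1[8]=route 2[8], Perth at route 1[9]=route 2[9], Accra at route 1[10]=route 2[11]. dp[11][11] = 7 confirms this is the maximum.

7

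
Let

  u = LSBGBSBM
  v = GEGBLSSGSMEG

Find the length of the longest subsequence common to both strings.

5

Match L [1,5], S [2,7], G [4,8], S [6,9], M [8,10] — 5 characters in the same relative order in both. The LCS DP gives dp[8][12] = 5, so this is optimal.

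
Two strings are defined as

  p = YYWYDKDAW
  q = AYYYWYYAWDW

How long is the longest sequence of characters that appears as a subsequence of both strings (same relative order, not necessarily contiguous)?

Let dp[i][j] be the LCS length of the first i characters of p and the first j characters of q. dp[i][j] = dp[i-1][j-1]+1 when the i-th and j-th characters match, else max(dp[i-1][j], dp[i][j-1]).
    ·  A  Y  Y  Y  W  Y  Y  A  W  D  W
 ·  0  0  0  0  0  0  0  0  0  0  0  0
 Y  0  0  1  1  1  1  1  1  1  1  1  1
 Y  0  0  1  2  2  2  2  2  2  2  2  2
 W  0  0  1  2  2  3  3  3  3  3  3  3
 Y  0  0  1  2  3  3  4  4  4  4  4  4
 D  0  0  1  2  3  3  4  4  4  4  5  5
 K  0  0  1  2  3  3  4  4  4  4  5  5
 D  0  0  1  2  3  3  4  4  4  4  5  5
 A  0  1  1  2  3  3  4  4  5  5  5  5
 W  0  1  1  2  3  4  4  4  5  6  6  6
dp[9][11] = 6. One LCS (by backtracking along matches): YYWYDW.

6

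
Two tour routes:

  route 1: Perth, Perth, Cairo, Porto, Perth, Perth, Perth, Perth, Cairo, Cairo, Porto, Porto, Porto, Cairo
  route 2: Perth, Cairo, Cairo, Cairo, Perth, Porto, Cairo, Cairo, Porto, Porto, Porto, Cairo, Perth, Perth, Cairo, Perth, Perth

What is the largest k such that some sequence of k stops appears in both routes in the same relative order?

9

One common subsequence of length 9: Perth at route 1[1]=route 2[1], then Perth at route 1[2]=route 2[5], then Porto at route 1[4]=route 2[6], then Cairo at route 1[9]=route 2[7], then Cairo at route 1[10]=route 2[8], then Porto at route 1[11]=route 2[9], then Porto at route 1[12]=route 2[10], then Porto at route 1[13]=route 2[11], then Cairo at route 1[14]=route 2[15]. Since dp[14][17] = 9, nothing longer is possible.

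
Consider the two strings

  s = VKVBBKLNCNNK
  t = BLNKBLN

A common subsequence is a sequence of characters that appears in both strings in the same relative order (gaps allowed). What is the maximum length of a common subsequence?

One common subsequence of length 4: K at s[2]=t[4]; then B at s[5]=t[5]; then L at s[7]=t[6]; then N at s[11]=t[7]. dp[12][7] = 4 confirms this is the maximum.

4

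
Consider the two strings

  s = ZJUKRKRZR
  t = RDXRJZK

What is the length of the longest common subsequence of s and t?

Let dp[i][j] be the LCS length of the first i characters of s and the first j characters of t. dp[i][j] = dp[i-1][j-1]+1 when the i-th and j-th characters match, else max(dp[i-1][j], dp[i][j-1]).
    ·  R  D  X  R  J  Z  K
 ·  0  0  0  0  0  0  0  0
 Z  0  0  0  0  0  0  1  1
 J  0  0  0  0  0  1  1  1
 U  0  0  0  0  0  1  1  1
 K  0  0  0  0  0  1  1  2
 R  0  1  1  1  1  1  1  2
 K  0  1  1  1  1  1  1  2
 R  0  1  1  1  2  2  2  2
 Z  0  1  1  1  2  2  3  3
 R  0  1  1  1  2  2  3  3
dp[9][7] = 3. One LCS (by backtracking along matches): RRZ.

3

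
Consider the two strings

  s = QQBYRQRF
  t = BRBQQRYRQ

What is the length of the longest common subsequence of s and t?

5

Let dp[i][j] be the LCS length of the first i characters of s and the first j characters of t. dp[i][j] = dp[i-1][j-1]+1 when the i-th and j-th characters match, else max(dp[i-1][j], dp[i][j-1]).
    ·  B  R  B  Q  Q  R  Y  R  Q
 ·  0  0  0  0  0  0  0  0  0  0
 Q  0  0  0  0  1  1  1  1  1  1
 Q  0  0  0  0  1  2  2  2  2  2
 B  0  1  1  1  1  2  2  2  2  2
 Y  0  1  1  1  1  2  2  3  3  3
 R  0  1  2  2  2  2  3  3  4  4
 Q  0  1  2  2  3  3  3  3  4  5
 R  0  1  2  2  3  3  4  4  4  5
 F  0  1  2  2  3  3  4  4  4  5
dp[8][9] = 5. One LCS (by backtracking along matches): QQYRQ.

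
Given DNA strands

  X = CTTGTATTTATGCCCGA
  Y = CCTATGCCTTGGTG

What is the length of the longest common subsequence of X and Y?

Pick C [1,2], T [2,3], T [3,5], G [4,6], T [5,9], T [7,10], T [11,13], G [16,14]; all 8 bases appear in both, in order. Since dp[17][14] = 8, nothing longer is possible.

8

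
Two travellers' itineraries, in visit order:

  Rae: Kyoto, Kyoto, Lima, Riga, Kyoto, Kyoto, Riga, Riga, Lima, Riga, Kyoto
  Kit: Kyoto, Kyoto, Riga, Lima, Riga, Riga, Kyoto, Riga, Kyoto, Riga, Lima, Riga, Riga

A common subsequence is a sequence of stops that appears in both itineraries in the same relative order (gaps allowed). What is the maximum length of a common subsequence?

9

Taking Kyoto at Rae[1]=Kit[1], Kyoto at Rae[2]=Kit[2], Lima at Rae[3]=Kit[4], Riga at Rae[4]=Kit[6], Kyoto at Rae[5]=Kit[7], Kyoto at Rae[6]=Kit[9], Riga at Rae[7]=Kit[10], Riga at Rae[8]=Kit[12], Riga at Rae[10]=Kit[13] gives a common subsequence of length 9. Since dp[11][13] = 9, nothing longer is possible.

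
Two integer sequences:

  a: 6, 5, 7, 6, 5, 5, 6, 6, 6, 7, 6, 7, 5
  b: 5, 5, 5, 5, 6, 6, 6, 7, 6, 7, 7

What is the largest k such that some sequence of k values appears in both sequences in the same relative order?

Let dp[i][j] be the LCS length of the first i values of a and the first j values of b. dp[i][j] = dp[i-1][j-1]+1 when the i-th and j-th values match, else max(dp[i-1][j], dp[i][j-1]).
    ·  5  5  5  5  6  6  6  7  6  7  7
 ·  0  0  0  0  0  0  0  0  0  0  0  0
 6  0  0  0  0  0  1  1  1  1  1  1  1
 5  0  1  1  1  1  1  1  1  1  1  1  1
 7  0  1  1  1  1  1  1  1  2  2  2  2
 6  0  1  1  1  1  2  2  2  2  3  3  3
 5  0  1  2  2  2  2  2  2  2  3  3  3
 5  0  1  2  3  3  3  3  3  3  3  3  3
 6  0  1  2  3  3  4  4  4  4  4  4  4
 6  0  1  2  3  3  4  5  5  5  5  5  5
 6  0  1  2  3  3  4  5  6  6  6  6  6
 7  0  1  2  3  3  4  5  6  7  7  7  7
 6  0  1  2  3  3  4  5  6  7  8  8  8
 7  0  1  2  3  3  4  5  6  7  8  9  9
 5  0  1  2  3  4  4  5  6  7  8  9  9
dp[13][11] = 9. One LCS (by backtracking along matches): 5, 5, 5, 6, 6, 6, 7, 6, 7.

9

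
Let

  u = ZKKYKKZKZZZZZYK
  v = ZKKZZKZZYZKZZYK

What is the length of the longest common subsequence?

One common subsequence of length 12: Z [1,1] → K [2,2] → K [3,3] → Z [7,5] → K [8,6] → Z [9,7] → Z [10,8] → Z [11,10] → Z [12,12] → Z [13,13] → Y [14,14] → K [15,15], and the DP table's final entry dp[15][15] is also 12, so no common subsequence is longer.

12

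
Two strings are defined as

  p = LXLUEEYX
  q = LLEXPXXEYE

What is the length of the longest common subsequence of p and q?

Let dp[i][j] be the LCS length of the first i characters of p and the first j characters of q. dp[i][j] = dp[i-1][j-1]+1 when the i-th and j-th characters match, else max(dp[i-1][j], dp[i][j-1]).
    ·  L  L  E  X  P  X  X  E  Y  E
 ·  0  0  0  0  0  0  0  0  0  0  0
 L  0  1  1  1  1  1  1  1  1  1  1
 X  0  1  1  1  2  2  2  2  2  2  2
 L  0  1  2  2  2  2  2  2  2  2  2
 U  0  1  2  2  2  2  2  2  2  2  2
 E  0  1  2  3  3  3  3  3  3  3  3
 E  0  1  2  3  3  3  3  3  4  4  4
 Y  0  1  2  3  3  3  3  3  4  5  5
 X  0  1  2  3  4  4  4  4  4  5  5
dp[8][10] = 5. One LCS (by backtracking along matches): LLEEY.

5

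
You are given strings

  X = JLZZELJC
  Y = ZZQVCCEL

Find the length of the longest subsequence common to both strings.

Let dp[i][j] be the LCS length of the first i characters of X and the first j characters of Y. dp[i][j] = dp[i-1][j-1]+1 when the i-th and j-th characters match, else max(dp[i-1][j], dp[i][j-1]).
    ·  Z  Z  Q  V  C  C  E  L
 ·  0  0  0  0  0  0  0  0  0
 J  0  0  0  0  0  0  0  0  0
 L  0  0  0  0  0  0  0  0  1
 Z  0  1  1  1  1  1  1  1  1
 Z  0  1  2  2  2  2  2  2  2
 E  0  1  2  2  2  2  2  3  3
 L  0  1  2  2  2  2  2  3  4
 J  0  1  2  2  2  2  2  3  4
 C  0  1  2  2  2  3  3  3  4
dp[8][8] = 4. One LCS (by backtracking along matches): ZZEL.

4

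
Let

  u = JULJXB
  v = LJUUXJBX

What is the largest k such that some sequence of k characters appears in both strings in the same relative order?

4

Match J (u #1, v #2) → U (u #2, v #4) → J (u #4, v #6) → X (u #5, v #8) — 4 characters in the same relative order in both. Since dp[6][8] = 4, nothing longer is possible.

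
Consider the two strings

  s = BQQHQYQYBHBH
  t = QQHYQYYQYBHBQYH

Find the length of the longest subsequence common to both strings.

11

One common subsequence of length 11: Q (s #2, t #1), Q (s #3, t #2), H (s #4, t #3), Q (s #5, t #5), Y (s #6, t #7), Q (s #7, t #8), Y (s #8, t #9), B (s #9, t #10), H (s #10, t #11), B (s #11, t #12), H (s #12, t #15). Since dp[12][15] = 11, nothing longer is possible.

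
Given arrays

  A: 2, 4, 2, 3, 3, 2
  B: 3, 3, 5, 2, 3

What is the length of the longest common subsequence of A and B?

Let dp[i][j] be the LCS length of the first i values of A and the first j values of B. dp[i][j] = dp[i-1][j-1]+1 when the i-th and j-th values match, else max(dp[i-1][j], dp[i][j-1]).
    ·  3  3  5  2  3
 ·  0  0  0  0  0  0
 2  0  0  0  0  1  1
 4  0  0  0  0  1  1
 2  0  0  0  0  1  1
 3  0  1  1  1  1  2
 3  0  1  2  2  2  2
 2  0  1  2  2  3  3
dp[6][5] = 3. One LCS (by backtracking along matches): 3, 3, 2.

3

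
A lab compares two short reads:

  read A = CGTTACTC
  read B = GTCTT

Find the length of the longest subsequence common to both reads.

Let dp[i][j] be the LCS length of the first i bases of read A and the first j bases of read B. dp[i][j] = dp[i-1][j-1]+1 when the i-th and j-th bases match, else max(dp[i-1][j], dp[i][j-1]).
    ·  G  T  C  T  T
 ·  0  0  0  0  0  0
 C  0  0  0  1  1  1
 G  0  1  1  1  1  1
 T  0  1  2  2  2  2
 T  0  1  2  2  3  3
 A  0  1  2  2  3  3
 C  0  1  2  3  3  3
 T  0  1  2  3  4  4
 C  0  1  2  3  4  4
dp[8][5] = 4. One LCS (by backtracking along matches): GTTT.

4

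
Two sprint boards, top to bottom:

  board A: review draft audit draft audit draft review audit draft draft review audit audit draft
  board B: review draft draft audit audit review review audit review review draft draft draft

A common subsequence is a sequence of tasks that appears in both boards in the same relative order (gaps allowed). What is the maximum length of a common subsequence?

9

Pick review (board A #1, board B #1), draft (board A #2, board B #3), audit (board A #3, board B #4), audit (board A #5, board B #5), review (board A #7, board B #7), audit (board A #8, board B #8), draft (board A #9, board B #11), draft (board A #10, board B #12), draft (board A #14, board B #13); all 9 tasks appear in both, in order. The LCS DP gives dp[14][13] = 9, so this is optimal.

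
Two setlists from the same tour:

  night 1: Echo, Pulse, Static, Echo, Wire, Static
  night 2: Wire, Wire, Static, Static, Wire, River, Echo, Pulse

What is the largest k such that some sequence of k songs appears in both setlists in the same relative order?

2

One common subsequence of length 2: Echo at night 1[1]=night 2[7] → Pulse at night 1[2]=night 2[8]. Since dp[6][8] = 2, nothing longer is possible.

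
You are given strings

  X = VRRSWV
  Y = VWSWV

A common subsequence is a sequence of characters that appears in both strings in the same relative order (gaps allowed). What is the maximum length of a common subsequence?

Pick V (X #1, Y #1) → S (X #4, Y #3) → W (X #5, Y #4) → V (X #6, Y #5); all 4 characters appear in both, in order. Since dp[6][5] = 4, nothing longer is possible.

4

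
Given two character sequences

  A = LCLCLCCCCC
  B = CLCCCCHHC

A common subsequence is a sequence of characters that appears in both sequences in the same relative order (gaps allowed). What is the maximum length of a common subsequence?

One common subsequence of length 7: C (A #2, B #1) → L (A #3, B #2) → C (A #4, B #3) → C (A #6, B #4) → C (A #7, B #5) → C (A #8, B #6) → C (A #10, B #9). dp[10][9] = 7 confirms this is the maximum.

7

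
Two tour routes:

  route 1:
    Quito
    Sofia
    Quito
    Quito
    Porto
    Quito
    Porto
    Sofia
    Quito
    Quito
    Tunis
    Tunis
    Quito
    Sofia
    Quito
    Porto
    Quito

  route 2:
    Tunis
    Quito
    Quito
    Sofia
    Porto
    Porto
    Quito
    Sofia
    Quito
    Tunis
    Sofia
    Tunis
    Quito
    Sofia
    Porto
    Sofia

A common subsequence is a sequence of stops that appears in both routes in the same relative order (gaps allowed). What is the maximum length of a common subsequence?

Match Quito [1,3], then Sofia [2,4], then Porto [5,6], then Quito [6,7], then Sofia [8,8], then Quito [10,9], then Tunis [11,10], then Tunis [12,12], then Quito [13,13], then Sofia [14,14], then Porto [16,15] — 11 stops in the same relative order in both. dp[17][16] = 11 confirms this is the maximum.

11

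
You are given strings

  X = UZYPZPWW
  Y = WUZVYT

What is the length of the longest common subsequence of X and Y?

Match U at X[1]=Y[2]; then Z at X[2]=Y[3]; then Y at X[3]=Y[5] — 3 characters in the same relative order in both, and the DP table's final entry dp[8][6] is also 3, so no common subsequence is longer.

3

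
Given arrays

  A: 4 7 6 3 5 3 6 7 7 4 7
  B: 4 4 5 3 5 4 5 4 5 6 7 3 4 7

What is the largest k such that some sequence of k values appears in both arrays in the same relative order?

7

Pick 4 (A #1, B #2) → 3 (A #4, B #4) → 5 (A #5, B #9) → 6 (A #7, B #10) → 7 (A #8, B #11) → 4 (A #10, B #13) → 7 (A #11, B #14); all 7 values appear in both, in order, and the DP table's final entry dp[11][14] is also 7, so no common subsequence is longer.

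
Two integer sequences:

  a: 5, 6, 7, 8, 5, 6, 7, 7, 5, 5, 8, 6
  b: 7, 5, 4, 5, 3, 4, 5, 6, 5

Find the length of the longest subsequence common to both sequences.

5

Let dp[i][j] be the LCS length of the first i values of a and the first j values of b. dp[i][j] = dp[i-1][j-1]+1 when the i-th and j-th values match, else max(dp[i-1][j], dp[i][j-1]).
    ·  7  5  4  5  3  4  5  6  5
 ·  0  0  0  0  0  0  0  0  0  0
 5  0  0  1  1  1  1  1  1  1  1
 6  0  0  1  1  1  1  1  1  2  2
 7  0  1  1  1  1  1  1  1  2  2
 8  0  1  1  1  1  1  1  1  2  2
 5  0  1  2  2  2  2  2  2  2  3
 6  0  1  2  2  2  2  2  2  3  3
 7  0  1  2  2  2  2  2  2  3  3
 7  0  1  2  2  2  2  2  2  3  3
 5  0  1  2  2  3  3  3  3  3  4
 5  0  1  2  2  3  3  3  4  4  4
 8  0  1  2  2  3  3  3  4  4  4
 6  0  1  2  2  3  3  3  4  5  5
dp[12][9] = 5. One LCS (by backtracking along matches): 7, 5, 5, 5, 6.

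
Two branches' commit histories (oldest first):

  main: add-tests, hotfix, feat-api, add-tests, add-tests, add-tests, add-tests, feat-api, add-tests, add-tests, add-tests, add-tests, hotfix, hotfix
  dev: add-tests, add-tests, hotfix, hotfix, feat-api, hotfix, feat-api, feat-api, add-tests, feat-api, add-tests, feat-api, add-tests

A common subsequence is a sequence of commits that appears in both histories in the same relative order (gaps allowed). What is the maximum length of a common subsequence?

One common subsequence of length 7: add-tests (main #1, dev #2), then hotfix (main #2, dev #6), then feat-api (main #3, dev #8), then add-tests (main #4, dev #9), then add-tests (main #7, dev #11), then feat-api (main #8, dev #12), then add-tests (main #12, dev #13). The LCS DP gives dp[14][13] = 7, so this is optimal.

7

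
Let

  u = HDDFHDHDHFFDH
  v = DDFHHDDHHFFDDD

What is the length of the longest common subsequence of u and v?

10

One common subsequence of length 10: D at u[2]=v[1]; then D at u[3]=v[2]; then F at u[4]=v[3]; then H at u[5]=v[5]; then D at u[6]=v[7]; then H at u[7]=v[8]; then H at u[9]=v[9]; then F at u[10]=v[10]; then F at u[11]=v[11]; then D at u[12]=v[14]. Since dp[13][14] = 10, nothing longer is possible.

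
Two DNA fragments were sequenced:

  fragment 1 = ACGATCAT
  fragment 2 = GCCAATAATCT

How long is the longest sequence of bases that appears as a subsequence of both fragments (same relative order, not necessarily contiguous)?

5

One common subsequence of length 5: A [1,7], then A [4,8], then T [5,9], then C [6,10], then T [8,11]. dp[8][11] = 5 confirms this is the maximum.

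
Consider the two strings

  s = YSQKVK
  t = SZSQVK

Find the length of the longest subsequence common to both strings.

4

Pick S [2,3], Q [3,4], V [5,5], K [6,6]; all 4 characters appear in both, in order. Since dp[6][6] = 4, nothing longer is possible.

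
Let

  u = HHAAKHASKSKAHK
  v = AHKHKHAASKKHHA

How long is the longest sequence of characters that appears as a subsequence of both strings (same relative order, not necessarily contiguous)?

Taking H at u[1]=v[2] → H at u[2]=v[4] → K at u[5]=v[5] → H at u[6]=v[6] → A at u[7]=v[8] → S at u[8]=v[9] → K at u[9]=v[10] → K at u[11]=v[11] → A at u[12]=v[14] gives a common subsequence of length 9. dp[14][14] = 9 confirms this is the maximum.

9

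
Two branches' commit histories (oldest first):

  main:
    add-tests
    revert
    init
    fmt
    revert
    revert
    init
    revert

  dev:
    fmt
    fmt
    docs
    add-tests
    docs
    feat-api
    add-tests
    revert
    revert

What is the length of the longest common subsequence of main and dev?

3

One common subsequence of length 3: add-tests at main[1]=dev[7] → revert at main[6]=dev[8] → revert at main[8]=dev[9]. The LCS DP gives dp[8][9] = 3, so this is optimal.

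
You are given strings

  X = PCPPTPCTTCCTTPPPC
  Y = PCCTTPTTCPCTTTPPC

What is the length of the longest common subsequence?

Taking P at X[1]=Y[1], C at X[2]=Y[3], T at X[5]=Y[5], P at X[6]=Y[6], T at X[8]=Y[7], T at X[9]=Y[8], C at X[10]=Y[9], C at X[11]=Y[11], T at X[12]=Y[13], T at X[13]=Y[14], P at X[15]=Y[15], P at X[16]=Y[16], C at X[17]=Y[17] gives a common subsequence of length 13. The LCS DP gives dp[17][17] = 13, so this is optimal.

13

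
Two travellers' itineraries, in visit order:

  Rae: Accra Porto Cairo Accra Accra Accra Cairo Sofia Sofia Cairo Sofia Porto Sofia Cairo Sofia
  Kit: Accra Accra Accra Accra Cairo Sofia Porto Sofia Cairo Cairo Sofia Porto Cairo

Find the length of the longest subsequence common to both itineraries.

11

Match Accra (Rae #1, Kit #1), Accra (Rae #4, Kit #2), Accra (Rae #5, Kit #3), Accra (Rae #6, Kit #4), Cairo (Rae #7, Kit #5), Sofia (Rae #8, Kit #6), Sofia (Rae #9, Kit #8), Cairo (Rae #10, Kit #10), Sofia (Rae #11, Kit #11), Porto (Rae #12, Kit #12), Cairo (Rae #14, Kit #13) — 11 stops in the same relative order in both. Since dp[15][13] = 11, nothing longer is possible.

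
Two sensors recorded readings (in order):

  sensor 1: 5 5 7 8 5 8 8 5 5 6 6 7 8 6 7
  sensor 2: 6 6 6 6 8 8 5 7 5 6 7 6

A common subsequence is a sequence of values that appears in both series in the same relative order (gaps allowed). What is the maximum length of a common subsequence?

Match 8 at sensor 1[6]=sensor 2[5], then 8 at sensor 1[7]=sensor 2[6], then 5 at sensor 1[8]=sensor 2[7], then 5 at sensor 1[9]=sensor 2[9], then 6 at sensor 1[11]=sensor 2[10], then 7 at sensor 1[12]=sensor 2[11], then 6 at sensor 1[14]=sensor 2[12] — 7 values in the same relative order in both. dp[15][12] = 7 confirms this is the maximum.

7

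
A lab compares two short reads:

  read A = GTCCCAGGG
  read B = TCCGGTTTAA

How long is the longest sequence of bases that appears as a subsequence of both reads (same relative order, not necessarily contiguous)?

5

Pick T [2,1] → C [4,2] → C [5,3] → G [7,4] → G [8,5]; all 5 bases appear in both, in order, and the DP table's final entry dp[9][10] is also 5, so no common subsequence is longer.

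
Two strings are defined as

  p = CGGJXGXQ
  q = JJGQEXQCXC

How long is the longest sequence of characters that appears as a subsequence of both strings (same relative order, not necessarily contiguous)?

4

Taking J at p[4]=q[2], then G at p[6]=q[3], then X at p[7]=q[6], then Q at p[8]=q[7] gives a common subsequence of length 4. dp[8][10] = 4 confirms this is the maximum.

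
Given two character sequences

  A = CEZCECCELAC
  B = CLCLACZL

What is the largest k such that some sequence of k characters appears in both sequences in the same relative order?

Pick C [1,1] → C [7,3] → L [9,4] → A [10,5] → C [11,6]; all 5 characters appear in both, in order. The LCS DP gives dp[11][8] = 5, so this is optimal.

5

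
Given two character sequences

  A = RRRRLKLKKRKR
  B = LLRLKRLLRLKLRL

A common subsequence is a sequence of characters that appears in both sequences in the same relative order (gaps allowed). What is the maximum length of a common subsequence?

7

Taking R [1,3]; then R [2,6]; then R [4,9]; then L [5,10]; then K [6,11]; then L [7,12]; then R [10,13] gives a common subsequence of length 7. Since dp[12][14] = 7, nothing longer is possible.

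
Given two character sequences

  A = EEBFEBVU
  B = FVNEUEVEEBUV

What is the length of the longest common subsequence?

5

Taking E (A #1, B #6) → E (A #2, B #8) → E (A #5, B #9) → B (A #6, B #10) → V (A #7, B #12) gives a common subsequence of length 5. The LCS DP gives dp[8][12] = 5, so this is optimal.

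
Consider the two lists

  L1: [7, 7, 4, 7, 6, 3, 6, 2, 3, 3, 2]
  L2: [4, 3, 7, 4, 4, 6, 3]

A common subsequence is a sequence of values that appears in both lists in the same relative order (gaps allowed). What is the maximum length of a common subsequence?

4

Let dp[i][j] be the LCS length of the first i values of L1 and the first j values of L2. dp[i][j] = dp[i-1][j-1]+1 when the i-th and j-th values match, else max(dp[i-1][j], dp[i][j-1]).
    ·  4  3  7  4  4  6  3
 ·  0  0  0  0  0  0  0  0
 7  0  0  0  1  1  1  1  1
 7  0  0  0  1  1  1  1  1
 4  0  1  1  1  2  2  2  2
 7  0  1  1  2  2  2  2  2
 6  0  1  1  2  2  2  3  3
 3  0  1  2  2  2  2  3  4
 6  0  1  2  2  2  2  3  4
 2  0  1  2  2  2  2  3  4
 3  0  1  2  2  2  2  3  4
 3  0  1  2  2  2  2  3  4
 2  0  1  2  2  2  2  3  4
dp[11][7] = 4. One LCS (by backtracking along matches): 7, 4, 6, 3.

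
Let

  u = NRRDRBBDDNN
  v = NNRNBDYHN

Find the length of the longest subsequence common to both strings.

Taking N [1,2], R [2,3], B [7,5], D [8,6], N [11,9] gives a common subsequence of length 5. The LCS DP gives dp[11][9] = 5, so this is optimal.

5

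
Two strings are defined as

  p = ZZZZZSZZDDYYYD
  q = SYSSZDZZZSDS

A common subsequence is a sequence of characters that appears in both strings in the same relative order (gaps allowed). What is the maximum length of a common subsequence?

One common subsequence of length 6: Z (p #1, q #5), Z (p #3, q #7), Z (p #4, q #8), Z (p #5, q #9), S (p #6, q #10), D (p #9, q #11). Since dp[14][12] = 6, nothing longer is possible.

6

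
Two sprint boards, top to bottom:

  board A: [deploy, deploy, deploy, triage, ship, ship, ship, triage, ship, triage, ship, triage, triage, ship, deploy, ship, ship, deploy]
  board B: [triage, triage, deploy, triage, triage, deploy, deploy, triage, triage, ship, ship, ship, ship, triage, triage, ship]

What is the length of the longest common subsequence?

Pick deploy (board A #1, board B #3), then deploy (board A #2, board B #6), then deploy (board A #3, board B #7), then triage (board A #4, board B #9), then ship (board A #6, board B #10), then ship (board A #7, board B #11), then ship (board A #9, board B #12), then ship (board A #11, board B #13), then triage (board A #12, board B #14), then triage (board A #13, board B #15), then ship (board A #17, board B #16); all 11 tasks appear in both, in order. The LCS DP gives dp[18][16] = 11, so this is optimal.

11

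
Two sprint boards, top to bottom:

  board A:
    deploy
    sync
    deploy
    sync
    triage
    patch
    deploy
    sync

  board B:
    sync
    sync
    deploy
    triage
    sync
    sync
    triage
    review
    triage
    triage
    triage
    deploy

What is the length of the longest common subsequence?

5

Taking deploy [1,3]; then sync [2,5]; then sync [4,6]; then triage [5,11]; then deploy [7,12] gives a common subsequence of length 5. dp[8][12] = 5 confirms this is the maximum.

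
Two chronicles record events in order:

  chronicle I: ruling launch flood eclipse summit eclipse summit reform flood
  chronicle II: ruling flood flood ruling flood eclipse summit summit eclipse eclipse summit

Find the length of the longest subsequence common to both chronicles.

6

Pick ruling [1,4], flood [3,5], eclipse [4,6], summit [5,8], eclipse [6,10], summit [7,11]; all 6 events appear in both, in order. Since dp[9][11] = 6, nothing longer is possible.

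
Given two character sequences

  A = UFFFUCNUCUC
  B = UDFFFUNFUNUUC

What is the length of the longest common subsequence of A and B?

Match U at A[1]=B[1], then F at A[2]=B[4], then F at A[3]=B[5], then F at A[4]=B[8], then U at A[5]=B[9], then N at A[7]=B[10], then U at A[8]=B[11], then U at A[10]=B[12], then C at A[11]=B[13] — 9 characters in the same relative order in both, and the DP table's final entry dp[11][13] is also 9, so no common subsequence is longer.

9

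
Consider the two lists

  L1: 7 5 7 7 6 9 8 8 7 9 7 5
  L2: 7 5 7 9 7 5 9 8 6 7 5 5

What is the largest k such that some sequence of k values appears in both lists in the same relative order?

Let dp[i][j] be the LCS length of the first i values of L1 and the first j values of L2. dp[i][j] = dp[i-1][j-1]+1 when the i-th and j-th values match, else max(dp[i-1][j], dp[i][j-1]).
    ·  7  5  7  9  7  5  9  8  6  7  5  5
 ·  0  0  0  0  0  0  0  0  0  0  0  0  0
 7  0  1  1  1  1  1  1  1  1  1  1  1  1
 5  0  1  2  2  2  2  2  2  2  2  2  2  2
 7  0  1  2  3  3  3  3  3  3  3  3  3  3
 7  0  1  2  3  3  4  4  4  4  4  4  4  4
 6  0  1  2  3  3  4  4  4  4  5  5  5  5
 9  0  1  2  3  4  4  4  5  5  5  5  5  5
 8  0  1  2  3  4  4  4  5  6  6  6  6  6
 8  0  1  2  3  4  4  4  5  6  6  6  6  6
 7  0  1  2  3  4  5  5  5  6  6  7  7  7
 9  0  1  2  3  4  5  5  6  6  6  7  7  7
 7  0  1  2  3  4  5  5  6  6  6  7  7  7
 5  0  1  2  3  4  5  6  6  6  6  7  8  8
dp[12][12] = 8. One LCS (by backtracking along matches): 7, 5, 7, 7, 9, 8, 7, 5.

8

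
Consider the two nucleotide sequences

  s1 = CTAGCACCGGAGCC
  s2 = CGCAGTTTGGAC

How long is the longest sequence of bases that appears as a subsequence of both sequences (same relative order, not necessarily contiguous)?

Match C (s1 #1, s2 #1) → G (s1 #4, s2 #2) → C (s1 #5, s2 #3) → A (s1 #6, s2 #4) → G (s1 #9, s2 #9) → G (s1 #10, s2 #10) → A (s1 #11, s2 #11) → C (s1 #14, s2 #12) — 8 bases in the same relative order in both. dp[14][12] = 8 confirms this is the maximum.

8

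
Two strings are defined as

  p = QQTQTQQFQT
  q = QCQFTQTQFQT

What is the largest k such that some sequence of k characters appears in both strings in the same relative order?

9

Match Q [1,1]; then Q [2,3]; then T [3,5]; then Q [4,6]; then T [5,7]; then Q [7,8]; then F [8,9]; then Q [9,10]; then T [10,11] — 9 characters in the same relative order in both. The LCS DP gives dp[10][11] = 9, so this is optimal.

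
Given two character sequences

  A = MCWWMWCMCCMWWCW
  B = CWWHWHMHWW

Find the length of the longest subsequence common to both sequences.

7

Match C [2,1]; then W [3,2]; then W [4,3]; then W [6,5]; then M [8,7]; then W [13,9]; then W [15,10] — 7 characters in the same relative order in both. dp[15][10] = 7 confirms this is the maximum.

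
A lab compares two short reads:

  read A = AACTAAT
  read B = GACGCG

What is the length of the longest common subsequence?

2

Let dp[i][j] be the LCS length of the first i bases of read A and the first j bases of read B. dp[i][j] = dp[i-1][j-1]+1 when the i-th and j-th bases match, else max(dp[i-1][j], dp[i][j-1]).
    ·  G  A  C  G  C  G
 ·  0  0  0  0  0  0  0
 A  0  0  1  1  1  1  1
 A  0  0  1  1  1  1  1
 C  0  0  1  2  2  2  2
 T  0  0  1  2  2  2  2
 A  0  0  1  2  2  2  2
 A  0  0  1  2  2  2  2
 T  0  0  1  2  2  2  2
dp[7][6] = 2. One LCS (by backtracking along matches): AC.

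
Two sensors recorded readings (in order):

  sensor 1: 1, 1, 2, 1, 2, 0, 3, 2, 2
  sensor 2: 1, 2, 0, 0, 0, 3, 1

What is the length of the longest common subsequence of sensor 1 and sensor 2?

4

Let dp[i][j] be the LCS length of the first i values of sensor 1 and the first j values of sensor 2. dp[i][j] = dp[i-1][j-1]+1 when the i-th and j-th values match, else max(dp[i-1][j], dp[i][j-1]).
    ·  1  2  0  0  0  3  1
 ·  0  0  0  0  0  0  0  0
 1  0  1  1  1  1  1  1  1
 1  0  1  1  1  1  1  1  2
 2  0  1  2  2  2  2  2  2
 1  0  1  2  2  2  2  2  3
 2  0  1  2  2  2  2  2  3
 0  0  1  2  3  3  3  3  3
 3  0  1  2  3  3  3  4  4
 2  0  1  2  3  3  3  4  4
 2  0  1  2  3  3  3  4  4
dp[9][7] = 4. One LCS (by backtracking along matches): 1, 2, 0, 3.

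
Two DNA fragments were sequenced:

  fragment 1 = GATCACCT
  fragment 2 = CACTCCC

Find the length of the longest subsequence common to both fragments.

Let dp[i][j] be the LCS length of the first i bases of fragment 1 and the first j bases of fragment 2. dp[i][j] = dp[i-1][j-1]+1 when the i-th and j-th bases match, else max(dp[i-1][j], dp[i][j-1]).
    ·  C  A  C  T  C  C  C
 ·  0  0  0  0  0  0  0  0
 G  0  0  0  0  0  0  0  0
 A  0  0  1  1  1  1  1  1
 T  0  0  1  1  2  2  2  2
 C  0  1  1  2  2  3  3  3
 A  0  1  2  2  2  3  3  3
 C  0  1  2  3  3  3  4  4
 C  0  1  2  3  3  4  4  5
 T  0  1  2  3  4  4  4  5
dp[8][7] = 5. One LCS (by backtracking along matches): ATCCC.

5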